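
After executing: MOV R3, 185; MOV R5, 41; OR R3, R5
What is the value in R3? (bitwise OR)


Register state trace:
  MOV R3, 185  → R3 = 185 (0b10111001)
  MOV R5, 41  → R5 = 41 (0b00101001)
  OR R3, R5   → R3 = 185 OR 41 = 185 (0b10111001)
Final: R3 = 185

185


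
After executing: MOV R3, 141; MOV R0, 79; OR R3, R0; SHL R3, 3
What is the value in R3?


Register state trace:
  MOV R3, 141  → R3 = 141 (0b10001101)
  MOV R0, 79  → R0 = 79 (0b01001111)
  OR R3, R0  → R3 = 141 OR 79 = 207 (0b11001111)
  SHL R3, 3  → R3 = 207 << 3 = 1656
Final: R3 = 1656

1656


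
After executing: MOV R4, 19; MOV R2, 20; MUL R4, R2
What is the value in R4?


Register state trace:
  MOV R4, 19  → R4 = 19
  MOV R2, 20  → R2 = 20
  MUL R4, R2  → R4 = 19 * 20 = 380
Final: R4 = 380

380


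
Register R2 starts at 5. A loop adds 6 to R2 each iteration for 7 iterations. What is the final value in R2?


Starting value: R2 = 5
  Iter 1: R2 = 5 + 6 = 11
  Iter 2: R2 = 11 + 6 = 17
  Iter 3: R2 = 17 + 6 = 23
  Iter 4: R2 = 23 + 6 = 29
  Iter 5: R2 = 29 + 6 = 35
  Iter 6: R2 = 35 + 6 = 41
  Iter 7: R2 = 41 + 6 = 47
Final: R2 = 47

47


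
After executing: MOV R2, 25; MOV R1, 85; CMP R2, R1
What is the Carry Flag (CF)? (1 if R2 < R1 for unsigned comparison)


Register state trace:
  MOV R2, 25  → R2 = 25
  MOV R1, 85  → R1 = 85
  CMP R2, R1  → unsigned 25 - 85: borrow occurs
  25 < 85, so CF = 1
CF = 1

1


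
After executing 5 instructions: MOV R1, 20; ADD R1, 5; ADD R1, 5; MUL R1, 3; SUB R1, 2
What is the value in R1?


Register state trace:
  MOV R1, 20  → R1 = 20
  ADD R1, 5  → R1 = 20 + 5 = 25
  ADD R1, 5  → R1 = 25 + 5 = 30
  MUL R1, 3  → R1 = 30 * 3 = 90
  SUB R1, 2  → R1 = 90 - 2 = 88
Final: R1 = 88

88


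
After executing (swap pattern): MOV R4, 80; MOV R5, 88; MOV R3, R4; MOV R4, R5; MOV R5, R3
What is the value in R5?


Register state trace (swap pattern):
  MOV R4, 80  → R4 = 80
  MOV R5, 88  → R5 = 88
  MOV R3, R4  → R3 = 80  (save R4)
  MOV R4, R5  → R4 = 88  (R4 gets R5's value)
  MOV R5, R3  → R5 = 80  (R5 gets saved value)
Final: R5 = 80

80


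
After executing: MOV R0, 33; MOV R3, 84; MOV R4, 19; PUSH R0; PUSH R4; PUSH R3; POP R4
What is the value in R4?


Stack trace (top is rightmost):
  MOV R0, 33  → R0 = 33
  MOV R3, 84  → R3 = 84
  MOV R4, 19  → R4 = 19
  PUSH R0  → stack: [33]
  PUSH R4  → stack: [33, 19]
  PUSH R3  → stack: [33, 19, 84]
  POP R4  → R4 = 84, stack: [33, 19]
Final: R4 = 84

84


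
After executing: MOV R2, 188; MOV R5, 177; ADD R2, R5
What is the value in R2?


Register state trace:
  MOV R2, 188  → R2 = 188
  MOV R5, 177  → R5 = 177
  ADD R2, R5  → R2 = 188 + 177 = 365
Final: R2 = 365

365


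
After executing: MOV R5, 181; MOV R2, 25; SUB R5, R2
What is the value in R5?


Register state trace:
  MOV R5, 181  → R5 = 181
  MOV R2, 25  → R2 = 25
  SUB R5, R2  → R5 = 181 - 25 = 156
Final: R5 = 156

156


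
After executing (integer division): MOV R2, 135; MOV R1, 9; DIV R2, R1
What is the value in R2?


Register state trace:
  MOV R2, 135  → R2 = 135
  MOV R1, 9  → R1 = 9
  DIV R2, R1  → R2 = 135 // 9 = 15
Final: R2 = 15

15


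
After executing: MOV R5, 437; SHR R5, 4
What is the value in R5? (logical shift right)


Register state trace:
  MOV R5, 437  → R5 = 437
  SHR R5, 4  → R5 = 437 >> 4 = 437 // 2^4 = 27
Final: R5 = 27

27


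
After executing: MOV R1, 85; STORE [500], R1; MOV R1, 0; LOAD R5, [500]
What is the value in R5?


Register and memory trace:
  MOV R1, 85  → R1 = 85
  STORE [500], R1  → mem[500] = 85
  MOV R1, 0  → R1 = 0
  LOAD R5, [500]  → R5 = mem[500] = 85
Final: R5 = 85

85


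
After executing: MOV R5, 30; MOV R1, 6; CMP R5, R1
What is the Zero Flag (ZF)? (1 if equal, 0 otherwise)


Register state trace:
  MOV R5, 30  → R5 = 30
  MOV R1, 6  → R1 = 6
  CMP R5, R1  → computes 30 - 6 = 24
  Result is nonzero, so values are not equal
ZF = 0

0


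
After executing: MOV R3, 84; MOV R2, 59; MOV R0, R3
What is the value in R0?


Register state trace:
  MOV R3, 84  → R3 = 84
  MOV R2, 59  → R2 = 59
  MOV R0, R3  → R0 = 84
Final: R0 = 84

84


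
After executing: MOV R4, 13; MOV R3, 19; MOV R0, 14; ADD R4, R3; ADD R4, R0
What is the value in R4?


Register state trace:
  MOV R4, 13  → R4 = 13
  MOV R3, 19  → R3 = 19
  MOV R0, 14  → R0 = 14
  ADD R4, R3  → R4 = 13 + 19 = 32
  ADD R4, R0  → R4 = 32 + 14 = 46
Final: R4 = 46

46


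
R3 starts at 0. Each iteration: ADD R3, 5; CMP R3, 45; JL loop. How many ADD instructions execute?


Loop trace (R3 starts at 0, target 45, step 5):
  ADD #1: R3 = 0 + 5 = 5  → 5 < 45, loop
  ADD #2: R3 = 5 + 5 = 10  → 10 < 45, loop
  ADD #3: R3 = 10 + 5 = 15  → 15 < 45, loop
  ADD #4: R3 = 15 + 5 = 20  → 20 < 45, loop
  ADD #5: R3 = 20 + 5 = 25  → 25 < 45, loop
  ADD #6: R3 = 25 + 5 = 30  → 30 < 45, loop
  ADD #7: R3 = 30 + 5 = 35  → 35 < 45, loop
  ADD #8: R3 = 35 + 5 = 40  → 40 < 45, loop
  ADD #9: R3 = 40 + 5 = 45  → 45 >= 45, exit
Total ADD instructions: 9

9


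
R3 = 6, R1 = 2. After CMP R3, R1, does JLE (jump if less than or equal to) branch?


Trace:
  R3 = 6, R1 = 2
  CMP R3, R1  → compares 6 vs 2
  JLE checks: is 6 less than or equal to 2?
  6 > 2, so condition is false
Branch taken: No

No


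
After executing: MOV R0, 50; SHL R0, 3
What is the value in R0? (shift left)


Register state trace:
  MOV R0, 50  → R0 = 50
  SHL R0, 3  → R0 = 50 << 3 = 50 * 2^3 = 400
Final: R0 = 400

400


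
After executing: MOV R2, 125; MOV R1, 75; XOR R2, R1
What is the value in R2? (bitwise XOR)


Register state trace:
  MOV R2, 125  → R2 = 125 (0b01111101)
  MOV R1, 75  → R1 = 75 (0b01001011)
  XOR R2, R1  → R2 = 125 XOR 75 = 54 (0b00110110)
Final: R2 = 54

54


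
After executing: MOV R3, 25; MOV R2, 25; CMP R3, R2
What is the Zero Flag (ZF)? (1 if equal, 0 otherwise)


Register state trace:
  MOV R3, 25  → R3 = 25
  MOV R2, 25  → R2 = 25
  CMP R3, R2  → computes 25 - 25 = 0
  Result is zero, so values are equal
ZF = 1

1


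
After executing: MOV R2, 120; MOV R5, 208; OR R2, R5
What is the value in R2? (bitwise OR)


Register state trace:
  MOV R2, 120  → R2 = 120 (0b01111000)
  MOV R5, 208  → R5 = 208 (0b11010000)
  OR R2, R5   → R2 = 120 OR 208 = 248 (0b11111000)
Final: R2 = 248

248


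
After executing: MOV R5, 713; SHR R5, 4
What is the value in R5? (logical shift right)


Register state trace:
  MOV R5, 713  → R5 = 713
  SHR R5, 4  → R5 = 713 >> 4 = 713 // 2^4 = 44
Final: R5 = 44

44


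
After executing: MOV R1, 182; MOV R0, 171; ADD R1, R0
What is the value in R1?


Register state trace:
  MOV R1, 182  → R1 = 182
  MOV R0, 171  → R0 = 171
  ADD R1, R0  → R1 = 182 + 171 = 353
Final: R1 = 353

353


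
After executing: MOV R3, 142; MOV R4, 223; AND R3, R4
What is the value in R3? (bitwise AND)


Register state trace:
  MOV R3, 142  → R3 = 142 (0b10001110)
  MOV R4, 223  → R4 = 223 (0b11011111)
  AND R3, R4  → R3 = 142 AND 223 = 142 (0b10001110)
Final: R3 = 142

142


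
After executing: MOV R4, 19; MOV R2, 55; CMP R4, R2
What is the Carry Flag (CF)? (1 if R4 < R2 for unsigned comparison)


Register state trace:
  MOV R4, 19  → R4 = 19
  MOV R2, 55  → R2 = 55
  CMP R4, R2  → unsigned 19 - 55: borrow occurs
  19 < 55, so CF = 1
CF = 1

1


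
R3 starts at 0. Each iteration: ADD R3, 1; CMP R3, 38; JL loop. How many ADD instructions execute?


Loop trace (R3 starts at 0, target 38, step 1):
  ADD #1: R3 = 0 + 1 = 1  → 1 < 38, loop
  ADD #2: R3 = 1 + 1 = 2  → 2 < 38, loop
  ADD #3: R3 = 2 + 1 = 3  → 3 < 38, loop
  ADD #4: R3 = 3 + 1 = 4  → 4 < 38, loop
  ADD #5: R3 = 4 + 1 = 5  → 5 < 38, loop
  ADD #6: R3 = 5 + 1 = 6  → 6 < 38, loop
  ADD #7: R3 = 6 + 1 = 7  → 7 < 38, loop
  ADD #8: R3 = 7 + 1 = 8  → 8 < 38, loop
  ADD #9: R3 = 8 + 1 = 9  → 9 < 38, loop
  ADD #10: R3 = 9 + 1 = 10  → 10 < 38, loop
  ADD #11: R3 = 10 + 1 = 11  → 11 < 38, loop
  ADD #12: R3 = 11 + 1 = 12  → 12 < 38, loop
  ADD #13: R3 = 12 + 1 = 13  → 13 < 38, loop
  ADD #14: R3 = 13 + 1 = 14  → 14 < 38, loop
  ADD #15: R3 = 14 + 1 = 15  → 15 < 38, loop
  ADD #16: R3 = 15 + 1 = 16  → 16 < 38, loop
  ADD #17: R3 = 16 + 1 = 17  → 17 < 38, loop
  ADD #18: R3 = 17 + 1 = 18  → 18 < 38, loop
  ADD #19: R3 = 18 + 1 = 19  → 19 < 38, loop
  ADD #20: R3 = 19 + 1 = 20  → 20 < 38, loop
  ADD #21: R3 = 20 + 1 = 21  → 21 < 38, loop
  ADD #22: R3 = 21 + 1 = 22  → 22 < 38, loop
  ADD #23: R3 = 22 + 1 = 23  → 23 < 38, loop
  ADD #24: R3 = 23 + 1 = 24  → 24 < 38, loop
  ADD #25: R3 = 24 + 1 = 25  → 25 < 38, loop
  ADD #26: R3 = 25 + 1 = 26  → 26 < 38, loop
  ADD #27: R3 = 26 + 1 = 27  → 27 < 38, loop
  ADD #28: R3 = 27 + 1 = 28  → 28 < 38, loop
  ADD #29: R3 = 28 + 1 = 29  → 29 < 38, loop
  ADD #30: R3 = 29 + 1 = 30  → 30 < 38, loop
  ADD #31: R3 = 30 + 1 = 31  → 31 < 38, loop
  ADD #32: R3 = 31 + 1 = 32  → 32 < 38, loop
  ADD #33: R3 = 32 + 1 = 33  → 33 < 38, loop
  ADD #34: R3 = 33 + 1 = 34  → 34 < 38, loop
  ADD #35: R3 = 34 + 1 = 35  → 35 < 38, loop
  ADD #36: R3 = 35 + 1 = 36  → 36 < 38, loop
  ADD #37: R3 = 36 + 1 = 37  → 37 < 38, loop
  ADD #38: R3 = 37 + 1 = 38  → 38 >= 38, exit
Total ADD instructions: 38

38


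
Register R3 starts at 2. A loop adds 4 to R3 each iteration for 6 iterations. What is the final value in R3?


Starting value: R3 = 2
  Iter 1: R3 = 2 + 4 = 6
  Iter 2: R3 = 6 + 4 = 10
  Iter 3: R3 = 10 + 4 = 14
  Iter 4: R3 = 14 + 4 = 18
  Iter 5: R3 = 18 + 4 = 22
  Iter 6: R3 = 22 + 4 = 26
Final: R3 = 26

26


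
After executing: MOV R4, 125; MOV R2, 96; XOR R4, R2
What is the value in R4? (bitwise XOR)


Register state trace:
  MOV R4, 125  → R4 = 125 (0b01111101)
  MOV R2, 96  → R2 = 96 (0b01100000)
  XOR R4, R2  → R4 = 125 XOR 96 = 29 (0b00011101)
Final: R4 = 29

29


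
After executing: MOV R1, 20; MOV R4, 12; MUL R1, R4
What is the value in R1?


Register state trace:
  MOV R1, 20  → R1 = 20
  MOV R4, 12  → R4 = 12
  MUL R1, R4  → R1 = 20 * 12 = 240
Final: R1 = 240

240


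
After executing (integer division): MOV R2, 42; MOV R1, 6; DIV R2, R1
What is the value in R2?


Register state trace:
  MOV R2, 42  → R2 = 42
  MOV R1, 6  → R1 = 6
  DIV R2, R1  → R2 = 42 // 6 = 7
Final: R2 = 7

7


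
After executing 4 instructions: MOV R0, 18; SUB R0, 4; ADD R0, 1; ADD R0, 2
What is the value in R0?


Register state trace:
  MOV R0, 18  → R0 = 18
  SUB R0, 4  → R0 = 18 - 4 = 14
  ADD R0, 1  → R0 = 14 + 1 = 15
  ADD R0, 2  → R0 = 15 + 2 = 17
Final: R0 = 17

17


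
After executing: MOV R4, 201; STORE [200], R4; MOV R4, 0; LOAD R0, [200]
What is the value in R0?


Register and memory trace:
  MOV R4, 201  → R4 = 201
  STORE [200], R4  → mem[200] = 201
  MOV R4, 0  → R4 = 0
  LOAD R0, [200]  → R0 = mem[200] = 201
Final: R0 = 201

201


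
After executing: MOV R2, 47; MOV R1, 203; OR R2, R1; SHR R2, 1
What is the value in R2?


Register state trace:
  MOV R2, 47  → R2 = 47 (0b00101111)
  MOV R1, 203  → R1 = 203 (0b11001011)
  OR R2, R1  → R2 = 47 OR 203 = 239 (0b11101111)
  SHR R2, 1  → R2 = 239 >> 1 = 119
Final: R2 = 119

119


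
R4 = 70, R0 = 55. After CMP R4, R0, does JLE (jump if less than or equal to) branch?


Trace:
  R4 = 70, R0 = 55
  CMP R4, R0  → compares 70 vs 55
  JLE checks: is 70 less than or equal to 55?
  70 > 55, so condition is false
Branch taken: No

No


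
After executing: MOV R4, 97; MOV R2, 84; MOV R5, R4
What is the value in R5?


Register state trace:
  MOV R4, 97  → R4 = 97
  MOV R2, 84  → R2 = 84
  MOV R5, R4  → R5 = 97
Final: R5 = 97

97


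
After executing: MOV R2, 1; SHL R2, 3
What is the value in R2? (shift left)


Register state trace:
  MOV R2, 1  → R2 = 1
  SHL R2, 3  → R2 = 1 << 3 = 1 * 2^3 = 8
Final: R2 = 8

8


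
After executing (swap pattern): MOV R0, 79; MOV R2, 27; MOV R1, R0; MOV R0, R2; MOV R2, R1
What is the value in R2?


Register state trace (swap pattern):
  MOV R0, 79  → R0 = 79
  MOV R2, 27  → R2 = 27
  MOV R1, R0  → R1 = 79  (save R0)
  MOV R0, R2  → R0 = 27  (R0 gets R2's value)
  MOV R2, R1  → R2 = 79  (R2 gets saved value)
Final: R2 = 79

79


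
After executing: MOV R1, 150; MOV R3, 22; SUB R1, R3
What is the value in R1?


Register state trace:
  MOV R1, 150  → R1 = 150
  MOV R3, 22  → R3 = 22
  SUB R1, R3  → R1 = 150 - 22 = 128
Final: R1 = 128

128


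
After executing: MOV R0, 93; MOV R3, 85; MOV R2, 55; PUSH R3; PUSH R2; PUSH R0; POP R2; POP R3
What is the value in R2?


Stack trace (top is rightmost):
  MOV R0, 93  → R0 = 93
  MOV R3, 85  → R3 = 85
  MOV R2, 55  → R2 = 55
  PUSH R3  → stack: [85]
  PUSH R2  → stack: [85, 55]
  PUSH R0  → stack: [85, 55, 93]
  POP R2  → R2 = 93, stack: [85, 55]
  POP R3  → R3 = 55, stack: [85]
Final: R2 = 93

93


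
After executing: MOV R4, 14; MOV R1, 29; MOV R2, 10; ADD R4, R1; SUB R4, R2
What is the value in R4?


Register state trace:
  MOV R4, 14  → R4 = 14
  MOV R1, 29  → R1 = 29
  MOV R2, 10  → R2 = 10
  ADD R4, R1  → R4 = 14 + 29 = 43
  SUB R4, R2  → R4 = 43 - 10 = 33
Final: R4 = 33

33


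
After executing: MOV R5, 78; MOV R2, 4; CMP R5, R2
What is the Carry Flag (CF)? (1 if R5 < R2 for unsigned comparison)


Register state trace:
  MOV R5, 78  → R5 = 78
  MOV R2, 4  → R2 = 4
  CMP R5, R2  → unsigned 78 - 4: no borrow
  78 >= 4, so CF = 0
CF = 0

0


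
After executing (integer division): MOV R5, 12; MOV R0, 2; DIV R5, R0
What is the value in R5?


Register state trace:
  MOV R5, 12  → R5 = 12
  MOV R0, 2  → R0 = 2
  DIV R5, R0  → R5 = 12 // 2 = 6
Final: R5 = 6

6


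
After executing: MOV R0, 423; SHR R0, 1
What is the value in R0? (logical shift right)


Register state trace:
  MOV R0, 423  → R0 = 423
  SHR R0, 1  → R0 = 423 >> 1 = 423 // 2^1 = 211
Final: R0 = 211

211


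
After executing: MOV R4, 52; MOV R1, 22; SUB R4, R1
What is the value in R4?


Register state trace:
  MOV R4, 52  → R4 = 52
  MOV R1, 22  → R1 = 22
  SUB R4, R1  → R4 = 52 - 22 = 30
Final: R4 = 30

30


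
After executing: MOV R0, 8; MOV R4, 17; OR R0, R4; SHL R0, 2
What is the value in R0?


Register state trace:
  MOV R0, 8  → R0 = 8 (0b00001000)
  MOV R4, 17  → R4 = 17 (0b00010001)
  OR R0, R4  → R0 = 8 OR 17 = 25 (0b00011001)
  SHL R0, 2  → R0 = 25 << 2 = 100
Final: R0 = 100

100


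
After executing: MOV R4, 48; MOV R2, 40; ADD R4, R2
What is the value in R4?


Register state trace:
  MOV R4, 48  → R4 = 48
  MOV R2, 40  → R2 = 40
  ADD R4, R2  → R4 = 48 + 40 = 88
Final: R4 = 88

88


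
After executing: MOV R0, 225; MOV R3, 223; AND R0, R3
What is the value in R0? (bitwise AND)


Register state trace:
  MOV R0, 225  → R0 = 225 (0b11100001)
  MOV R3, 223  → R3 = 223 (0b11011111)
  AND R0, R3  → R0 = 225 AND 223 = 193 (0b11000001)
Final: R0 = 193

193


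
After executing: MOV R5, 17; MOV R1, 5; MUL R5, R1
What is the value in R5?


Register state trace:
  MOV R5, 17  → R5 = 17
  MOV R1, 5  → R1 = 5
  MUL R5, R1  → R5 = 17 * 5 = 85
Final: R5 = 85

85


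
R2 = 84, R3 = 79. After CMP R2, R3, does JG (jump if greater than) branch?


Trace:
  R2 = 84, R3 = 79
  CMP R2, R3  → compares 84 vs 79
  JG checks: is 84 greater than 79?
  84 > 79, so condition is true
Branch taken: Yes

Yes


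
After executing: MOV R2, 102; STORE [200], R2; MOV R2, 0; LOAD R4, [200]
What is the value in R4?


Register and memory trace:
  MOV R2, 102  → R2 = 102
  STORE [200], R2  → mem[200] = 102
  MOV R2, 0  → R2 = 0
  LOAD R4, [200]  → R4 = mem[200] = 102
Final: R4 = 102

102


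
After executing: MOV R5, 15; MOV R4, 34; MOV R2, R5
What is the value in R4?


Register state trace:
  MOV R5, 15  → R5 = 15
  MOV R4, 34  → R4 = 34
  MOV R2, R5  → R2 = 15
Final: R4 = 34

34


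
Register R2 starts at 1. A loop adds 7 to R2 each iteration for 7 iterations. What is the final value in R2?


Starting value: R2 = 1
  Iter 1: R2 = 1 + 7 = 8
  Iter 2: R2 = 8 + 7 = 15
  Iter 3: R2 = 15 + 7 = 22
  Iter 4: R2 = 22 + 7 = 29
  Iter 5: R2 = 29 + 7 = 36
  Iter 6: R2 = 36 + 7 = 43
  Iter 7: R2 = 43 + 7 = 50
Final: R2 = 50

50


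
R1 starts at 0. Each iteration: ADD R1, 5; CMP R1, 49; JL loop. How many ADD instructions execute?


Loop trace (R1 starts at 0, target 49, step 5):
  ADD #1: R1 = 0 + 5 = 5  → 5 < 49, loop
  ADD #2: R1 = 5 + 5 = 10  → 10 < 49, loop
  ADD #3: R1 = 10 + 5 = 15  → 15 < 49, loop
  ADD #4: R1 = 15 + 5 = 20  → 20 < 49, loop
  ADD #5: R1 = 20 + 5 = 25  → 25 < 49, loop
  ADD #6: R1 = 25 + 5 = 30  → 30 < 49, loop
  ADD #7: R1 = 30 + 5 = 35  → 35 < 49, loop
  ADD #8: R1 = 35 + 5 = 40  → 40 < 49, loop
  ADD #9: R1 = 40 + 5 = 45  → 45 < 49, loop
  ADD #10: R1 = 45 + 5 = 50  → 50 >= 49, exit
Total ADD instructions: 10

10


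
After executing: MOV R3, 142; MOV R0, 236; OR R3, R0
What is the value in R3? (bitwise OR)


Register state trace:
  MOV R3, 142  → R3 = 142 (0b10001110)
  MOV R0, 236  → R0 = 236 (0b11101100)
  OR R3, R0   → R3 = 142 OR 236 = 238 (0b11101110)
Final: R3 = 238

238


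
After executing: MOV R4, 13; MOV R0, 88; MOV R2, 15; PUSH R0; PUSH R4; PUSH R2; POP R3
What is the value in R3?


Stack trace (top is rightmost):
  MOV R4, 13  → R4 = 13
  MOV R0, 88  → R0 = 88
  MOV R2, 15  → R2 = 15
  PUSH R0  → stack: [88]
  PUSH R4  → stack: [88, 13]
  PUSH R2  → stack: [88, 13, 15]
  POP R3  → R3 = 15, stack: [88, 13]
Final: R3 = 15

15


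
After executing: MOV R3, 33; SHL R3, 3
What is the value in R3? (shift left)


Register state trace:
  MOV R3, 33  → R3 = 33
  SHL R3, 3  → R3 = 33 << 3 = 33 * 2^3 = 264
Final: R3 = 264

264


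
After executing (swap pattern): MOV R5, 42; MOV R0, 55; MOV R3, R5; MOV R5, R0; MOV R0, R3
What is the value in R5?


Register state trace (swap pattern):
  MOV R5, 42  → R5 = 42
  MOV R0, 55  → R0 = 55
  MOV R3, R5  → R3 = 42  (save R5)
  MOV R5, R0  → R5 = 55  (R5 gets R0's value)
  MOV R0, R3  → R0 = 42  (R0 gets saved value)
Final: R5 = 55

55


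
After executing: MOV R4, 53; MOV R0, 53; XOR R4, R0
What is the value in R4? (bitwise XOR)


Register state trace:
  MOV R4, 53  → R4 = 53 (0b00110101)
  MOV R0, 53  → R0 = 53 (0b00110101)
  XOR R4, R0  → R4 = 53 XOR 53 = 0 (0b00000000)
Final: R4 = 0

0


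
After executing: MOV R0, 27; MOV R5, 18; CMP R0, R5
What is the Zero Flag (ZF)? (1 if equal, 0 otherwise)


Register state trace:
  MOV R0, 27  → R0 = 27
  MOV R5, 18  → R5 = 18
  CMP R0, R5  → computes 27 - 18 = 9
  Result is nonzero, so values are not equal
ZF = 0

0


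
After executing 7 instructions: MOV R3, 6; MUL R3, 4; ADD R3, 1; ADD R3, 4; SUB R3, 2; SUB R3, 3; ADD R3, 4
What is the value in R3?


Register state trace:
  MOV R3, 6  → R3 = 6
  MUL R3, 4  → R3 = 6 * 4 = 24
  ADD R3, 1  → R3 = 24 + 1 = 25
  ADD R3, 4  → R3 = 25 + 4 = 29
  SUB R3, 2  → R3 = 29 - 2 = 27
  SUB R3, 3  → R3 = 27 - 3 = 24
  ADD R3, 4  → R3 = 24 + 4 = 28
Final: R3 = 28

28


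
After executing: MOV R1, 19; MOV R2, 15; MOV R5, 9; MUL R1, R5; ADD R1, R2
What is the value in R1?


Register state trace:
  MOV R1, 19  → R1 = 19
  MOV R2, 15  → R2 = 15
  MOV R5, 9  → R5 = 9
  MUL R1, R5  → R1 = 19 * 9 = 171
  ADD R1, R2  → R1 = 171 + 15 = 186
Final: R1 = 186

186


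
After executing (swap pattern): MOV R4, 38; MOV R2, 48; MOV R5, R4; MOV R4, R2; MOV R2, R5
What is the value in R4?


Register state trace (swap pattern):
  MOV R4, 38  → R4 = 38
  MOV R2, 48  → R2 = 48
  MOV R5, R4  → R5 = 38  (save R4)
  MOV R4, R2  → R4 = 48  (R4 gets R2's value)
  MOV R2, R5  → R2 = 38  (R2 gets saved value)
Final: R4 = 48

48


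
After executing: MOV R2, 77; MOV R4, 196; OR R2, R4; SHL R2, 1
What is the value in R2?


Register state trace:
  MOV R2, 77  → R2 = 77 (0b01001101)
  MOV R4, 196  → R4 = 196 (0b11000100)
  OR R2, R4  → R2 = 77 OR 196 = 205 (0b11001101)
  SHL R2, 1  → R2 = 205 << 1 = 410
Final: R2 = 410

410


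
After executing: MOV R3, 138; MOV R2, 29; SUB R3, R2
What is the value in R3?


Register state trace:
  MOV R3, 138  → R3 = 138
  MOV R2, 29  → R2 = 29
  SUB R3, R2  → R3 = 138 - 29 = 109
Final: R3 = 109

109


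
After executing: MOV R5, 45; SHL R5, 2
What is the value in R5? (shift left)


Register state trace:
  MOV R5, 45  → R5 = 45
  SHL R5, 2  → R5 = 45 << 2 = 45 * 2^2 = 180
Final: R5 = 180

180


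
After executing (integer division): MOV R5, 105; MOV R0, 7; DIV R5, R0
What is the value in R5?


Register state trace:
  MOV R5, 105  → R5 = 105
  MOV R0, 7  → R0 = 7
  DIV R5, R0  → R5 = 105 // 7 = 15
Final: R5 = 15

15


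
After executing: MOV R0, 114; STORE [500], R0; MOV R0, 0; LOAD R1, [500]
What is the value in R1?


Register and memory trace:
  MOV R0, 114  → R0 = 114
  STORE [500], R0  → mem[500] = 114
  MOV R0, 0  → R0 = 0
  LOAD R1, [500]  → R1 = mem[500] = 114
Final: R1 = 114

114


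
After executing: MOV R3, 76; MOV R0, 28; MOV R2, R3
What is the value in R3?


Register state trace:
  MOV R3, 76  → R3 = 76
  MOV R0, 28  → R0 = 28
  MOV R2, R3  → R2 = 76
Final: R3 = 76

76


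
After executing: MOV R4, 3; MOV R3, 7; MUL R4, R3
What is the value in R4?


Register state trace:
  MOV R4, 3  → R4 = 3
  MOV R3, 7  → R3 = 7
  MUL R4, R3  → R4 = 3 * 7 = 21
Final: R4 = 21

21


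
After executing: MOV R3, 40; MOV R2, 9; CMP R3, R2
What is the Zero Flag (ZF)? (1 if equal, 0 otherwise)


Register state trace:
  MOV R3, 40  → R3 = 40
  MOV R2, 9  → R2 = 9
  CMP R3, R2  → computes 40 - 9 = 31
  Result is nonzero, so values are not equal
ZF = 0

0


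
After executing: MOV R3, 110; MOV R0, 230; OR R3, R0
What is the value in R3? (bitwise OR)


Register state trace:
  MOV R3, 110  → R3 = 110 (0b01101110)
  MOV R0, 230  → R0 = 230 (0b11100110)
  OR R3, R0   → R3 = 110 OR 230 = 238 (0b11101110)
Final: R3 = 238

238


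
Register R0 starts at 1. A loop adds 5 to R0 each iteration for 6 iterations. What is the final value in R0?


Starting value: R0 = 1
  Iter 1: R0 = 1 + 5 = 6
  Iter 2: R0 = 6 + 5 = 11
  Iter 3: R0 = 11 + 5 = 16
  Iter 4: R0 = 16 + 5 = 21
  Iter 5: R0 = 21 + 5 = 26
  Iter 6: R0 = 26 + 5 = 31
Final: R0 = 31

31


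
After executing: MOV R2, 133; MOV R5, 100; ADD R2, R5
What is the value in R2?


Register state trace:
  MOV R2, 133  → R2 = 133
  MOV R5, 100  → R5 = 100
  ADD R2, R5  → R2 = 133 + 100 = 233
Final: R2 = 233

233


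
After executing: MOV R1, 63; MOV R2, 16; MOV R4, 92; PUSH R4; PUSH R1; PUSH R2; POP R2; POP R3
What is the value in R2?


Stack trace (top is rightmost):
  MOV R1, 63  → R1 = 63
  MOV R2, 16  → R2 = 16
  MOV R4, 92  → R4 = 92
  PUSH R4  → stack: [92]
  PUSH R1  → stack: [92, 63]
  PUSH R2  → stack: [92, 63, 16]
  POP R2  → R2 = 16, stack: [92, 63]
  POP R3  → R3 = 63, stack: [92]
Final: R2 = 16

16


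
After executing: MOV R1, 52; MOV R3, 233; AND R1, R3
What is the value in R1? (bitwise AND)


Register state trace:
  MOV R1, 52  → R1 = 52 (0b00110100)
  MOV R3, 233  → R3 = 233 (0b11101001)
  AND R1, R3  → R1 = 52 AND 233 = 32 (0b00100000)
Final: R1 = 32

32


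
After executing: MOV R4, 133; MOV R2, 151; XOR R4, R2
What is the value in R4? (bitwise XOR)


Register state trace:
  MOV R4, 133  → R4 = 133 (0b10000101)
  MOV R2, 151  → R2 = 151 (0b10010111)
  XOR R4, R2  → R4 = 133 XOR 151 = 18 (0b00010010)
Final: R4 = 18

18


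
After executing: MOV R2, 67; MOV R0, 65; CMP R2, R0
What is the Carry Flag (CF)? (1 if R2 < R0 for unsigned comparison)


Register state trace:
  MOV R2, 67  → R2 = 67
  MOV R0, 65  → R0 = 65
  CMP R2, R0  → unsigned 67 - 65: no borrow
  67 >= 65, so CF = 0
CF = 0

0


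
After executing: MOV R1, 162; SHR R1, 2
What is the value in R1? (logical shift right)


Register state trace:
  MOV R1, 162  → R1 = 162
  SHR R1, 2  → R1 = 162 >> 2 = 162 // 2^2 = 40
Final: R1 = 40

40


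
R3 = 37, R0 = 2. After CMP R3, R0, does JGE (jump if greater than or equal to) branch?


Trace:
  R3 = 37, R0 = 2
  CMP R3, R0  → compares 37 vs 2
  JGE checks: is 37 greater than or equal to 2?
  37 > 2, so condition is true
Branch taken: Yes

Yes


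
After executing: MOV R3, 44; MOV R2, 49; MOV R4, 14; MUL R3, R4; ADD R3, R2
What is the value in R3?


Register state trace:
  MOV R3, 44  → R3 = 44
  MOV R2, 49  → R2 = 49
  MOV R4, 14  → R4 = 14
  MUL R3, R4  → R3 = 44 * 14 = 616
  ADD R3, R2  → R3 = 616 + 49 = 665
Final: R3 = 665

665


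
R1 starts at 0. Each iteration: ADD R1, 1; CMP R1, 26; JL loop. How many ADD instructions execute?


Loop trace (R1 starts at 0, target 26, step 1):
  ADD #1: R1 = 0 + 1 = 1  → 1 < 26, loop
  ADD #2: R1 = 1 + 1 = 2  → 2 < 26, loop
  ADD #3: R1 = 2 + 1 = 3  → 3 < 26, loop
  ADD #4: R1 = 3 + 1 = 4  → 4 < 26, loop
  ADD #5: R1 = 4 + 1 = 5  → 5 < 26, loop
  ADD #6: R1 = 5 + 1 = 6  → 6 < 26, loop
  ADD #7: R1 = 6 + 1 = 7  → 7 < 26, loop
  ADD #8: R1 = 7 + 1 = 8  → 8 < 26, loop
  ADD #9: R1 = 8 + 1 = 9  → 9 < 26, loop
  ADD #10: R1 = 9 + 1 = 10  → 10 < 26, loop
  ADD #11: R1 = 10 + 1 = 11  → 11 < 26, loop
  ADD #12: R1 = 11 + 1 = 12  → 12 < 26, loop
  ADD #13: R1 = 12 + 1 = 13  → 13 < 26, loop
  ADD #14: R1 = 13 + 1 = 14  → 14 < 26, loop
  ADD #15: R1 = 14 + 1 = 15  → 15 < 26, loop
  ADD #16: R1 = 15 + 1 = 16  → 16 < 26, loop
  ADD #17: R1 = 16 + 1 = 17  → 17 < 26, loop
  ADD #18: R1 = 17 + 1 = 18  → 18 < 26, loop
  ADD #19: R1 = 18 + 1 = 19  → 19 < 26, loop
  ADD #20: R1 = 19 + 1 = 20  → 20 < 26, loop
  ADD #21: R1 = 20 + 1 = 21  → 21 < 26, loop
  ADD #22: R1 = 21 + 1 = 22  → 22 < 26, loop
  ADD #23: R1 = 22 + 1 = 23  → 23 < 26, loop
  ADD #24: R1 = 23 + 1 = 24  → 24 < 26, loop
  ADD #25: R1 = 24 + 1 = 25  → 25 < 26, loop
  ADD #26: R1 = 25 + 1 = 26  → 26 >= 26, exit
Total ADD instructions: 26

26


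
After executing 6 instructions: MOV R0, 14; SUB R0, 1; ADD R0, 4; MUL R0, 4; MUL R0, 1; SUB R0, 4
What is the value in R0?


Register state trace:
  MOV R0, 14  → R0 = 14
  SUB R0, 1  → R0 = 14 - 1 = 13
  ADD R0, 4  → R0 = 13 + 4 = 17
  MUL R0, 4  → R0 = 17 * 4 = 68
  MUL R0, 1  → R0 = 68 * 1 = 68
  SUB R0, 4  → R0 = 68 - 4 = 64
Final: R0 = 64

64


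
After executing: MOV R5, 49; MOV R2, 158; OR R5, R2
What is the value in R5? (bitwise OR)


Register state trace:
  MOV R5, 49  → R5 = 49 (0b00110001)
  MOV R2, 158  → R2 = 158 (0b10011110)
  OR R5, R2   → R5 = 49 OR 158 = 191 (0b10111111)
Final: R5 = 191

191


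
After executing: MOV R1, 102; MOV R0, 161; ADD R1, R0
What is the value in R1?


Register state trace:
  MOV R1, 102  → R1 = 102
  MOV R0, 161  → R0 = 161
  ADD R1, R0  → R1 = 102 + 161 = 263
Final: R1 = 263

263


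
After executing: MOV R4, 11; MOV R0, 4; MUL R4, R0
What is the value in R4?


Register state trace:
  MOV R4, 11  → R4 = 11
  MOV R0, 4  → R0 = 4
  MUL R4, R0  → R4 = 11 * 4 = 44
Final: R4 = 44

44


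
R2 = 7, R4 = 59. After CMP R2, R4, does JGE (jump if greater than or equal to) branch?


Trace:
  R2 = 7, R4 = 59
  CMP R2, R4  → compares 7 vs 59
  JGE checks: is 7 greater than or equal to 59?
  7 < 59, so condition is false
Branch taken: No

No


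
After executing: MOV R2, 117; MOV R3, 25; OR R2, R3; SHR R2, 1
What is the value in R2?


Register state trace:
  MOV R2, 117  → R2 = 117 (0b01110101)
  MOV R3, 25  → R3 = 25 (0b00011001)
  OR R2, R3  → R2 = 117 OR 25 = 125 (0b01111101)
  SHR R2, 1  → R2 = 125 >> 1 = 62
Final: R2 = 62

62


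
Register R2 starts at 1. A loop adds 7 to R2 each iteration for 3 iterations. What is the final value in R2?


Starting value: R2 = 1
  Iter 1: R2 = 1 + 7 = 8
  Iter 2: R2 = 8 + 7 = 15
  Iter 3: R2 = 15 + 7 = 22
Final: R2 = 22

22


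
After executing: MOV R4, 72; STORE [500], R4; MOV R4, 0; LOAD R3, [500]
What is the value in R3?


Register and memory trace:
  MOV R4, 72  → R4 = 72
  STORE [500], R4  → mem[500] = 72
  MOV R4, 0  → R4 = 0
  LOAD R3, [500]  → R3 = mem[500] = 72
Final: R3 = 72

72


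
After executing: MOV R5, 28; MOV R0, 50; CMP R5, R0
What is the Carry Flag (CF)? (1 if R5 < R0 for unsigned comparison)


Register state trace:
  MOV R5, 28  → R5 = 28
  MOV R0, 50  → R0 = 50
  CMP R5, R0  → unsigned 28 - 50: borrow occurs
  28 < 50, so CF = 1
CF = 1

1


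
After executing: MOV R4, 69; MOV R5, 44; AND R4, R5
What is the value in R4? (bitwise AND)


Register state trace:
  MOV R4, 69  → R4 = 69 (0b01000101)
  MOV R5, 44  → R5 = 44 (0b00101100)
  AND R4, R5  → R4 = 69 AND 44 = 4 (0b00000100)
Final: R4 = 4

4


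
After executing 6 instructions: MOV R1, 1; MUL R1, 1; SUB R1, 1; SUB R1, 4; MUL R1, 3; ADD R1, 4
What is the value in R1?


Register state trace:
  MOV R1, 1  → R1 = 1
  MUL R1, 1  → R1 = 1 * 1 = 1
  SUB R1, 1  → R1 = 1 - 1 = 0
  SUB R1, 4  → R1 = 0 - 4 = -4
  MUL R1, 3  → R1 = -4 * 3 = -12
  ADD R1, 4  → R1 = -12 + 4 = -8
Final: R1 = -8

-8


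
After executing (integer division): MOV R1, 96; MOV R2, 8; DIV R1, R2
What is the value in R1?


Register state trace:
  MOV R1, 96  → R1 = 96
  MOV R2, 8  → R2 = 8
  DIV R1, R2  → R1 = 96 // 8 = 12
Final: R1 = 12

12


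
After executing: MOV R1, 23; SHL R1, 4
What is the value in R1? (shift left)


Register state trace:
  MOV R1, 23  → R1 = 23
  SHL R1, 4  → R1 = 23 << 4 = 23 * 2^4 = 368
Final: R1 = 368

368


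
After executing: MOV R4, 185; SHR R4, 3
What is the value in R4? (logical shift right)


Register state trace:
  MOV R4, 185  → R4 = 185
  SHR R4, 3  → R4 = 185 >> 3 = 185 // 2^3 = 23
Final: R4 = 23

23


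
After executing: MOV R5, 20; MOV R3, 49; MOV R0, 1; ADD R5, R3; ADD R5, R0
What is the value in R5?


Register state trace:
  MOV R5, 20  → R5 = 20
  MOV R3, 49  → R3 = 49
  MOV R0, 1  → R0 = 1
  ADD R5, R3  → R5 = 20 + 49 = 69
  ADD R5, R0  → R5 = 69 + 1 = 70
Final: R5 = 70

70


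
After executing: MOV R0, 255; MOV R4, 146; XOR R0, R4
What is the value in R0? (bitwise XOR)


Register state trace:
  MOV R0, 255  → R0 = 255 (0b11111111)
  MOV R4, 146  → R4 = 146 (0b10010010)
  XOR R0, R4  → R0 = 255 XOR 146 = 109 (0b01101101)
Final: R0 = 109

109


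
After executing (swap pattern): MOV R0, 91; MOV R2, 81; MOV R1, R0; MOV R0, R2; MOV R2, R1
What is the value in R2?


Register state trace (swap pattern):
  MOV R0, 91  → R0 = 91
  MOV R2, 81  → R2 = 81
  MOV R1, R0  → R1 = 91  (save R0)
  MOV R0, R2  → R0 = 81  (R0 gets R2's value)
  MOV R2, R1  → R2 = 91  (R2 gets saved value)
Final: R2 = 91

91


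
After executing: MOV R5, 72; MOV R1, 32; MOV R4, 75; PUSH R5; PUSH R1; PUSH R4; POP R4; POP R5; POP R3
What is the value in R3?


Stack trace (top is rightmost):
  MOV R5, 72  → R5 = 72
  MOV R1, 32  → R1 = 32
  MOV R4, 75  → R4 = 75
  PUSH R5  → stack: [72]
  PUSH R1  → stack: [72, 32]
  PUSH R4  → stack: [72, 32, 75]
  POP R4  → R4 = 75, stack: [72, 32]
  POP R5  → R5 = 32, stack: [72]
  POP R3  → R3 = 72, stack: []
Final: R3 = 72

72


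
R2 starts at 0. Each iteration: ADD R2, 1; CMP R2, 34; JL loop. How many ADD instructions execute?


Loop trace (R2 starts at 0, target 34, step 1):
  ADD #1: R2 = 0 + 1 = 1  → 1 < 34, loop
  ADD #2: R2 = 1 + 1 = 2  → 2 < 34, loop
  ADD #3: R2 = 2 + 1 = 3  → 3 < 34, loop
  ADD #4: R2 = 3 + 1 = 4  → 4 < 34, loop
  ADD #5: R2 = 4 + 1 = 5  → 5 < 34, loop
  ADD #6: R2 = 5 + 1 = 6  → 6 < 34, loop
  ADD #7: R2 = 6 + 1 = 7  → 7 < 34, loop
  ADD #8: R2 = 7 + 1 = 8  → 8 < 34, loop
  ADD #9: R2 = 8 + 1 = 9  → 9 < 34, loop
  ADD #10: R2 = 9 + 1 = 10  → 10 < 34, loop
  ADD #11: R2 = 10 + 1 = 11  → 11 < 34, loop
  ADD #12: R2 = 11 + 1 = 12  → 12 < 34, loop
  ADD #13: R2 = 12 + 1 = 13  → 13 < 34, loop
  ADD #14: R2 = 13 + 1 = 14  → 14 < 34, loop
  ADD #15: R2 = 14 + 1 = 15  → 15 < 34, loop
  ADD #16: R2 = 15 + 1 = 16  → 16 < 34, loop
  ADD #17: R2 = 16 + 1 = 17  → 17 < 34, loop
  ADD #18: R2 = 17 + 1 = 18  → 18 < 34, loop
  ADD #19: R2 = 18 + 1 = 19  → 19 < 34, loop
  ADD #20: R2 = 19 + 1 = 20  → 20 < 34, loop
  ADD #21: R2 = 20 + 1 = 21  → 21 < 34, loop
  ADD #22: R2 = 21 + 1 = 22  → 22 < 34, loop
  ADD #23: R2 = 22 + 1 = 23  → 23 < 34, loop
  ADD #24: R2 = 23 + 1 = 24  → 24 < 34, loop
  ADD #25: R2 = 24 + 1 = 25  → 25 < 34, loop
  ADD #26: R2 = 25 + 1 = 26  → 26 < 34, loop
  ADD #27: R2 = 26 + 1 = 27  → 27 < 34, loop
  ADD #28: R2 = 27 + 1 = 28  → 28 < 34, loop
  ADD #29: R2 = 28 + 1 = 29  → 29 < 34, loop
  ADD #30: R2 = 29 + 1 = 30  → 30 < 34, loop
  ADD #31: R2 = 30 + 1 = 31  → 31 < 34, loop
  ADD #32: R2 = 31 + 1 = 32  → 32 < 34, loop
  ADD #33: R2 = 32 + 1 = 33  → 33 < 34, loop
  ADD #34: R2 = 33 + 1 = 34  → 34 >= 34, exit
Total ADD instructions: 34

34


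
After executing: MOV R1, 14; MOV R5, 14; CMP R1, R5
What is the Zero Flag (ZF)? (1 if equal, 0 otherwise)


Register state trace:
  MOV R1, 14  → R1 = 14
  MOV R5, 14  → R5 = 14
  CMP R1, R5  → computes 14 - 14 = 0
  Result is zero, so values are equal
ZF = 1

1


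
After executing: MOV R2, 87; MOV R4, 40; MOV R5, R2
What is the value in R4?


Register state trace:
  MOV R2, 87  → R2 = 87
  MOV R4, 40  → R4 = 40
  MOV R5, R2  → R5 = 87
Final: R4 = 40

40


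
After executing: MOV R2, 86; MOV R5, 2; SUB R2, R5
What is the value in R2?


Register state trace:
  MOV R2, 86  → R2 = 86
  MOV R5, 2  → R5 = 2
  SUB R2, R5  → R2 = 86 - 2 = 84
Final: R2 = 84

84


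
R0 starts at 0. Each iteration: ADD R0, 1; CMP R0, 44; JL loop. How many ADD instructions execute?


Loop trace (R0 starts at 0, target 44, step 1):
  ADD #1: R0 = 0 + 1 = 1  → 1 < 44, loop
  ADD #2: R0 = 1 + 1 = 2  → 2 < 44, loop
  ADD #3: R0 = 2 + 1 = 3  → 3 < 44, loop
  ADD #4: R0 = 3 + 1 = 4  → 4 < 44, loop
  ADD #5: R0 = 4 + 1 = 5  → 5 < 44, loop
  ADD #6: R0 = 5 + 1 = 6  → 6 < 44, loop
  ADD #7: R0 = 6 + 1 = 7  → 7 < 44, loop
  ADD #8: R0 = 7 + 1 = 8  → 8 < 44, loop
  ADD #9: R0 = 8 + 1 = 9  → 9 < 44, loop
  ADD #10: R0 = 9 + 1 = 10  → 10 < 44, loop
  ADD #11: R0 = 10 + 1 = 11  → 11 < 44, loop
  ADD #12: R0 = 11 + 1 = 12  → 12 < 44, loop
  ADD #13: R0 = 12 + 1 = 13  → 13 < 44, loop
  ADD #14: R0 = 13 + 1 = 14  → 14 < 44, loop
  ADD #15: R0 = 14 + 1 = 15  → 15 < 44, loop
  ADD #16: R0 = 15 + 1 = 16  → 16 < 44, loop
  ADD #17: R0 = 16 + 1 = 17  → 17 < 44, loop
  ADD #18: R0 = 17 + 1 = 18  → 18 < 44, loop
  ADD #19: R0 = 18 + 1 = 19  → 19 < 44, loop
  ADD #20: R0 = 19 + 1 = 20  → 20 < 44, loop
  ADD #21: R0 = 20 + 1 = 21  → 21 < 44, loop
  ADD #22: R0 = 21 + 1 = 22  → 22 < 44, loop
  ADD #23: R0 = 22 + 1 = 23  → 23 < 44, loop
  ADD #24: R0 = 23 + 1 = 24  → 24 < 44, loop
  ADD #25: R0 = 24 + 1 = 25  → 25 < 44, loop
  ADD #26: R0 = 25 + 1 = 26  → 26 < 44, loop
  ADD #27: R0 = 26 + 1 = 27  → 27 < 44, loop
  ADD #28: R0 = 27 + 1 = 28  → 28 < 44, loop
  ADD #29: R0 = 28 + 1 = 29  → 29 < 44, loop
  ADD #30: R0 = 29 + 1 = 30  → 30 < 44, loop
  ADD #31: R0 = 30 + 1 = 31  → 31 < 44, loop
  ADD #32: R0 = 31 + 1 = 32  → 32 < 44, loop
  ADD #33: R0 = 32 + 1 = 33  → 33 < 44, loop
  ADD #34: R0 = 33 + 1 = 34  → 34 < 44, loop
  ADD #35: R0 = 34 + 1 = 35  → 35 < 44, loop
  ADD #36: R0 = 35 + 1 = 36  → 36 < 44, loop
  ADD #37: R0 = 36 + 1 = 37  → 37 < 44, loop
  ADD #38: R0 = 37 + 1 = 38  → 38 < 44, loop
  ADD #39: R0 = 38 + 1 = 39  → 39 < 44, loop
  ADD #40: R0 = 39 + 1 = 40  → 40 < 44, loop
  ADD #41: R0 = 40 + 1 = 41  → 41 < 44, loop
  ADD #42: R0 = 41 + 1 = 42  → 42 < 44, loop
  ADD #43: R0 = 42 + 1 = 43  → 43 < 44, loop
  ADD #44: R0 = 43 + 1 = 44  → 44 >= 44, exit
Total ADD instructions: 44

44


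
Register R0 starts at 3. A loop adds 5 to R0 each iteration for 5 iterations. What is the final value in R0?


Starting value: R0 = 3
  Iter 1: R0 = 3 + 5 = 8
  Iter 2: R0 = 8 + 5 = 13
  Iter 3: R0 = 13 + 5 = 18
  Iter 4: R0 = 18 + 5 = 23
  Iter 5: R0 = 23 + 5 = 28
Final: R0 = 28

28


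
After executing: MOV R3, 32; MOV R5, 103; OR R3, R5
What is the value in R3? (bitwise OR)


Register state trace:
  MOV R3, 32  → R3 = 32 (0b00100000)
  MOV R5, 103  → R5 = 103 (0b01100111)
  OR R3, R5   → R3 = 32 OR 103 = 103 (0b01100111)
Final: R3 = 103

103


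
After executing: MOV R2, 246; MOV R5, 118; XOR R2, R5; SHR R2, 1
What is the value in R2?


Register state trace:
  MOV R2, 246  → R2 = 246 (0b11110110)
  MOV R5, 118  → R5 = 118 (0b01110110)
  XOR R2, R5  → R2 = 246 XOR 118 = 128 (0b10000000)
  SHR R2, 1  → R2 = 128 >> 1 = 64
Final: R2 = 64

64


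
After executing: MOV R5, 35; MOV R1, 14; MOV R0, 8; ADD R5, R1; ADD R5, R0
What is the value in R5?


Register state trace:
  MOV R5, 35  → R5 = 35
  MOV R1, 14  → R1 = 14
  MOV R0, 8  → R0 = 8
  ADD R5, R1  → R5 = 35 + 14 = 49
  ADD R5, R0  → R5 = 49 + 8 = 57
Final: R5 = 57

57


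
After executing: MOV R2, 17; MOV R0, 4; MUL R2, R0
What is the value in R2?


Register state trace:
  MOV R2, 17  → R2 = 17
  MOV R0, 4  → R0 = 4
  MUL R2, R0  → R2 = 17 * 4 = 68
Final: R2 = 68

68


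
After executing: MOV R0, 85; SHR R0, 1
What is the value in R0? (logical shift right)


Register state trace:
  MOV R0, 85  → R0 = 85
  SHR R0, 1  → R0 = 85 >> 1 = 85 // 2^1 = 42
Final: R0 = 42

42


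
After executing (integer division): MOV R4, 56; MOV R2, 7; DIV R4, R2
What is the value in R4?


Register state trace:
  MOV R4, 56  → R4 = 56
  MOV R2, 7  → R2 = 7
  DIV R4, R2  → R4 = 56 // 7 = 8
Final: R4 = 8

8


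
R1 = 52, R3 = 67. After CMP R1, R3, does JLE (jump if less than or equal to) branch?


Trace:
  R1 = 52, R3 = 67
  CMP R1, R3  → compares 52 vs 67
  JLE checks: is 52 less than or equal to 67?
  52 < 67, so condition is true
Branch taken: Yes

Yes


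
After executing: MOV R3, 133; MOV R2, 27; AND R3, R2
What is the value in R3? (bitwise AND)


Register state trace:
  MOV R3, 133  → R3 = 133 (0b10000101)
  MOV R2, 27  → R2 = 27 (0b00011011)
  AND R3, R2  → R3 = 133 AND 27 = 1 (0b00000001)
Final: R3 = 1

1


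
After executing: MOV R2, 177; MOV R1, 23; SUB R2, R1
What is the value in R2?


Register state trace:
  MOV R2, 177  → R2 = 177
  MOV R1, 23  → R1 = 23
  SUB R2, R1  → R2 = 177 - 23 = 154
Final: R2 = 154

154


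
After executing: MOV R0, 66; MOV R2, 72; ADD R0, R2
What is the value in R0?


Register state trace:
  MOV R0, 66  → R0 = 66
  MOV R2, 72  → R2 = 72
  ADD R0, R2  → R0 = 66 + 72 = 138
Final: R0 = 138

138


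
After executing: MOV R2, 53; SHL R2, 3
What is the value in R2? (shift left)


Register state trace:
  MOV R2, 53  → R2 = 53
  SHL R2, 3  → R2 = 53 << 3 = 53 * 2^3 = 424
Final: R2 = 424

424


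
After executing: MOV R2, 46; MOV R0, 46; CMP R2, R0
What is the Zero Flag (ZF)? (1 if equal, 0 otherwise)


Register state trace:
  MOV R2, 46  → R2 = 46
  MOV R0, 46  → R0 = 46
  CMP R2, R0  → computes 46 - 46 = 0
  Result is zero, so values are equal
ZF = 1

1


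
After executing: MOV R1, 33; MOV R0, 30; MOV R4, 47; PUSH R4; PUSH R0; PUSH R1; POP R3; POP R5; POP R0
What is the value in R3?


Stack trace (top is rightmost):
  MOV R1, 33  → R1 = 33
  MOV R0, 30  → R0 = 30
  MOV R4, 47  → R4 = 47
  PUSH R4  → stack: [47]
  PUSH R0  → stack: [47, 30]
  PUSH R1  → stack: [47, 30, 33]
  POP R3  → R3 = 33, stack: [47, 30]
  POP R5  → R5 = 30, stack: [47]
  POP R0  → R0 = 47, stack: []
Final: R3 = 33

33


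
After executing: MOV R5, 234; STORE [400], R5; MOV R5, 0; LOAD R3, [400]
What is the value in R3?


Register and memory trace:
  MOV R5, 234  → R5 = 234
  STORE [400], R5  → mem[400] = 234
  MOV R5, 0  → R5 = 0
  LOAD R3, [400]  → R3 = mem[400] = 234
Final: R3 = 234

234
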